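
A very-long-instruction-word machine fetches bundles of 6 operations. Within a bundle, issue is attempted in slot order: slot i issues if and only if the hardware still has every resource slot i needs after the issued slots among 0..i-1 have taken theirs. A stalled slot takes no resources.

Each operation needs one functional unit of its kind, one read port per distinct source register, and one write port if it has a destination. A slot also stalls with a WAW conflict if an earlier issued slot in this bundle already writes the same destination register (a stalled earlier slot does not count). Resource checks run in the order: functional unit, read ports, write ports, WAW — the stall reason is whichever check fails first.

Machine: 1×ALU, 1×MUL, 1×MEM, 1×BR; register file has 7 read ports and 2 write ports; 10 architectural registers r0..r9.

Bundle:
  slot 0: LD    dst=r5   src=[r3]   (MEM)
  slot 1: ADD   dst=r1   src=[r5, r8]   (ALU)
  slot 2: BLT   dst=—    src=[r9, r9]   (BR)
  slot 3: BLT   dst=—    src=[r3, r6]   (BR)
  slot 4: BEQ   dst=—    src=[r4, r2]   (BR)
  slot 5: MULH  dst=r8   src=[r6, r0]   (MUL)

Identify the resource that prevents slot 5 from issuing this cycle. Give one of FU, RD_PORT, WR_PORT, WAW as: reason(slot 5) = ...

reason(slot 5) = WR_PORT

  0. MEM→r5 ⇒ go  {1A/1Mu/0Ld/1B | 6r 1w}
  1. ALU→r1 ⇒ go  {0A/1Mu/0Ld/1B | 4r 0w}
  2. BR ⇒ go  {0A/1Mu/0Ld/0B | 3r 0w}
  3. BR ⇒ no(FU)  {0A/1Mu/0Ld/0B | 3r 0w}
  4. BR ⇒ no(FU)  {0A/1Mu/0Ld/0B | 3r 0w}
  5. MUL→r8 ⇒ no(WR_PORT)  {0A/1Mu/0Ld/0B | 3r 0w}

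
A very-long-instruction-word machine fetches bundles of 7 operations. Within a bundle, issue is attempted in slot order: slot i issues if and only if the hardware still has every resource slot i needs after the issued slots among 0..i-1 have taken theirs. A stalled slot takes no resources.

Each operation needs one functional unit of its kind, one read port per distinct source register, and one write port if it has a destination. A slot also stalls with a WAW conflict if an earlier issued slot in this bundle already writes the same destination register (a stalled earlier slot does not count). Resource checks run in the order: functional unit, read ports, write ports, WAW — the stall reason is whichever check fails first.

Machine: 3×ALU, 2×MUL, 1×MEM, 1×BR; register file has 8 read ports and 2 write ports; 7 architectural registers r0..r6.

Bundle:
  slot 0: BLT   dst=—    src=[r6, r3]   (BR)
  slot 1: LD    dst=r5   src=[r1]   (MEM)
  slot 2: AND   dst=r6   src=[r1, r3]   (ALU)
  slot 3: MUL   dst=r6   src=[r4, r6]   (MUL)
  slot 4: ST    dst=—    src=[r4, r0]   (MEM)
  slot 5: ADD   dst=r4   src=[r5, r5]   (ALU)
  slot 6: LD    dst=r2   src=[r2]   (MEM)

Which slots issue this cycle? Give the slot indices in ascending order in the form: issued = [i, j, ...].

  0. BR ⇒ go  {3A/2Mu/1Ld/0B | 6r 2w}
  1. MEM→r5 ⇒ go  {3A/2Mu/0Ld/0B | 5r 1w}
  2. ALU→r6 ⇒ go  {2A/2Mu/0Ld/0B | 3r 0w}
  3. MUL→r6 ⇒ no(WR_PORT)  {2A/2Mu/0Ld/0B | 3r 0w}
  4. MEM ⇒ no(FU)  {2A/2Mu/0Ld/0B | 3r 0w}
  5. ALU→r4 ⇒ no(WR_PORT)  {2A/2Mu/0Ld/0B | 3r 0w}
  6. MEM→r2 ⇒ no(FU)  {2A/2Mu/0Ld/0B | 3r 0w}

issued = [0, 1, 2]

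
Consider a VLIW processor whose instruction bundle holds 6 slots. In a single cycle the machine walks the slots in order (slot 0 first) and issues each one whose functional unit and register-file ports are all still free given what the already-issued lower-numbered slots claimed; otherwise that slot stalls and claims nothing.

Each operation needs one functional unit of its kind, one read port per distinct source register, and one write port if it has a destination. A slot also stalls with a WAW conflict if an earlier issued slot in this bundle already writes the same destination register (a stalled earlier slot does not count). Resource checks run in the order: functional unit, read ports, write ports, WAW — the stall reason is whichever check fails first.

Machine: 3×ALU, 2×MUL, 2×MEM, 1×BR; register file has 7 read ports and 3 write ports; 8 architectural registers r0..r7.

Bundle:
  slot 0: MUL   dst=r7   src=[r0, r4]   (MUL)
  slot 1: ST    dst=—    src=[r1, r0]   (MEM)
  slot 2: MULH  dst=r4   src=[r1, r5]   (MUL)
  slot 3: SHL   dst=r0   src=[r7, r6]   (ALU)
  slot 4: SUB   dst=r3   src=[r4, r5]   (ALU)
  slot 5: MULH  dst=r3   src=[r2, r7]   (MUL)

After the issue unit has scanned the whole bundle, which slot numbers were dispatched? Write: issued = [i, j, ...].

#0 MUL src=r0,r4 dispatched  <A:3 Mu:1 Ld:2 B:1 rd:5 wr:2>
#1 MEM src=r1,r0 dispatched  <A:3 Mu:1 Ld:1 B:1 rd:3 wr:2>
#2 MUL src=r1,r5 dispatched  <A:3 Mu:0 Ld:1 B:1 rd:1 wr:1>
#3 ALU src=r7,r6 held:RD_PORT  <A:3 Mu:0 Ld:1 B:1 rd:1 wr:1>
#4 ALU src=r4,r5 held:RD_PORT  <A:3 Mu:0 Ld:1 B:1 rd:1 wr:1>
#5 MUL src=r2,r7 held:FU  <A:3 Mu:0 Ld:1 B:1 rd:1 wr:1>

issued = [0, 1, 2]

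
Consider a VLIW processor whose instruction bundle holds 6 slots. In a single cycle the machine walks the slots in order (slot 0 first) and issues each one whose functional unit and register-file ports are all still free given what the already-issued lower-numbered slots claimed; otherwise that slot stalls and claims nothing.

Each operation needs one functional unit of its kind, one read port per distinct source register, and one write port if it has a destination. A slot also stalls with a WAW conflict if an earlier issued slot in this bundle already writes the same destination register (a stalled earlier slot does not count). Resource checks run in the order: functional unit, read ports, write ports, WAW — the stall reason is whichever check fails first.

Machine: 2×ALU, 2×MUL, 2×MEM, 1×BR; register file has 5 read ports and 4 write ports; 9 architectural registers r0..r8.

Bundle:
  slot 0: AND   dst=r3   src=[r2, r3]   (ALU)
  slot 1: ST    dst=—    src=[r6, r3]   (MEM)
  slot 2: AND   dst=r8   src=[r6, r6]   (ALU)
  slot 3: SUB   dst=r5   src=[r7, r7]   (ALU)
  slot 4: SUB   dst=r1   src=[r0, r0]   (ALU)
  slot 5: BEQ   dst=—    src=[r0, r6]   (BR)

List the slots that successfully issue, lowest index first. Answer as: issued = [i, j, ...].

#0 ALU src=r2,r3 dispatched  <A:1 Mu:2 Ld:2 B:1 rd:3 wr:3>
#1 MEM src=r6,r3 dispatched  <A:1 Mu:2 Ld:1 B:1 rd:1 wr:3>
#2 ALU src=r6,r6 dispatched  <A:0 Mu:2 Ld:1 B:1 rd:0 wr:2>
#3 ALU src=r7,r7 held:FU  <A:0 Mu:2 Ld:1 B:1 rd:0 wr:2>
#4 ALU src=r0,r0 held:FU  <A:0 Mu:2 Ld:1 B:1 rd:0 wr:2>
#5 BR src=r0,r6 held:RD_PORT  <A:0 Mu:2 Ld:1 B:1 rd:0 wr:2>

issued = [0, 1, 2]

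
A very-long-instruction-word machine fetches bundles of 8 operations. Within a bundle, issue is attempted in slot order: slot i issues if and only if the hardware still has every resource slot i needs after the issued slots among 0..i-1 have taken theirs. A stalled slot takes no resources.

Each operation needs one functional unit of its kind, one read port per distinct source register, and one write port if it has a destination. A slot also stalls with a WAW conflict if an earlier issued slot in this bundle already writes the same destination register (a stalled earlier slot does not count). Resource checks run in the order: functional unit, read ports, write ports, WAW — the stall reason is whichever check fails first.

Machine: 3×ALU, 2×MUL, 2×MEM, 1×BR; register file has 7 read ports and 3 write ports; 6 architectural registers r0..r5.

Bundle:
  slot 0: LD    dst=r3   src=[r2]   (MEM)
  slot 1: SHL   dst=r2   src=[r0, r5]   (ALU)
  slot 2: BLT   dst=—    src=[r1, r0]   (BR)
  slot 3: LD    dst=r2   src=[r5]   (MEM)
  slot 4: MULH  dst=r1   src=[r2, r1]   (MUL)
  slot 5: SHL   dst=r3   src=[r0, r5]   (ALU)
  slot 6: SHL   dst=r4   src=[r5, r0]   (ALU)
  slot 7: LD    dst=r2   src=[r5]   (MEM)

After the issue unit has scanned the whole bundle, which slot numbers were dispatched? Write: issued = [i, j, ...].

issued = [0, 1, 2, 4]

[0] MEM needs rd=1 wr=1: ok; after: ALU=3 MUL=2 MEM=1 BR=1, R=6, W=2
[1] ALU needs rd=2 wr=1: ok; after: ALU=2 MUL=2 MEM=1 BR=1, R=4, W=1
[2] BR needs rd=2 wr=0: ok; after: ALU=2 MUL=2 MEM=1 BR=0, R=2, W=1
[3] MEM needs rd=1 wr=1: WAW; after: ALU=2 MUL=2 MEM=1 BR=0, R=2, W=1
[4] MUL needs rd=2 wr=1: ok; after: ALU=2 MUL=1 MEM=1 BR=0, R=0, W=0
[5] ALU needs rd=2 wr=1: RD_PORT; after: ALU=2 MUL=1 MEM=1 BR=0, R=0, W=0
[6] ALU needs rd=2 wr=1: RD_PORT; after: ALU=2 MUL=1 MEM=1 BR=0, R=0, W=0
[7] MEM needs rd=1 wr=1: RD_PORT; after: ALU=2 MUL=1 MEM=1 BR=0, R=0, W=0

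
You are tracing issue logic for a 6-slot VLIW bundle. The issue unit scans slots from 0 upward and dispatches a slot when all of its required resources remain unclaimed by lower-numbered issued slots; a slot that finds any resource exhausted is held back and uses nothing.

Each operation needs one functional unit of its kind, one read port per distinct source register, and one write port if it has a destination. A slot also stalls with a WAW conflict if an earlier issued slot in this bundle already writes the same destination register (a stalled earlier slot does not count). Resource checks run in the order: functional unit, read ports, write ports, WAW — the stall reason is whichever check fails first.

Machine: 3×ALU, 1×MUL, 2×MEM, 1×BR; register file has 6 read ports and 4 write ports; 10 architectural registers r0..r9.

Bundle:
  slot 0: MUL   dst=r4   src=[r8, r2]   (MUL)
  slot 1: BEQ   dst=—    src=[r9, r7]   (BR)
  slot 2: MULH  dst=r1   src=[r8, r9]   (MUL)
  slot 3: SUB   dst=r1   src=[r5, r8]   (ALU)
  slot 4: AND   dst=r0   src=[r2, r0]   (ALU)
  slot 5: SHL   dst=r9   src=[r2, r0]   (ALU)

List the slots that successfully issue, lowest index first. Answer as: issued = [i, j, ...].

issued = [0, 1, 3]

[0] MUL needs rd=2 wr=1: ok; after: ALU=3 MUL=0 MEM=2 BR=1, R=4, W=3
[1] BR needs rd=2 wr=0: ok; after: ALU=3 MUL=0 MEM=2 BR=0, R=2, W=3
[2] MUL needs rd=2 wr=1: FU; after: ALU=3 MUL=0 MEM=2 BR=0, R=2, W=3
[3] ALU needs rd=2 wr=1: ok; after: ALU=2 MUL=0 MEM=2 BR=0, R=0, W=2
[4] ALU needs rd=2 wr=1: RD_PORT; after: ALU=2 MUL=0 MEM=2 BR=0, R=0, W=2
[5] ALU needs rd=2 wr=1: RD_PORT; after: ALU=2 MUL=0 MEM=2 BR=0, R=0, W=2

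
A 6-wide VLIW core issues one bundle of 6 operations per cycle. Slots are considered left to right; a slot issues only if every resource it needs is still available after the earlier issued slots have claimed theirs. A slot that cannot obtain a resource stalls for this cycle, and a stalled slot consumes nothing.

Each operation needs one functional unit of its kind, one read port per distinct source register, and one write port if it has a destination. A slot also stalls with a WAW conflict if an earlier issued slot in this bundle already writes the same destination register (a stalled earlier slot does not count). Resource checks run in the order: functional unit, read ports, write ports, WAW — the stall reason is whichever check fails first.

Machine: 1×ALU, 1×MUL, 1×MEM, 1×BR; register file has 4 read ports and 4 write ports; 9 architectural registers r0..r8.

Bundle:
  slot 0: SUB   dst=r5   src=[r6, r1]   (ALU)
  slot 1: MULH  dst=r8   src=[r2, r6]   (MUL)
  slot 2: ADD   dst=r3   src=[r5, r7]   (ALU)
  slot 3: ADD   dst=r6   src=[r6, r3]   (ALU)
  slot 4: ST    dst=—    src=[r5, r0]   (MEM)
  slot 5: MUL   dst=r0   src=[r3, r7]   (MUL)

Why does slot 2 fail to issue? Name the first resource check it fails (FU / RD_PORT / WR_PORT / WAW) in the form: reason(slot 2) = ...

[0] ALU needs rd=2 wr=1: ok; after: ALU=0 MUL=1 MEM=1 BR=1, R=2, W=3
[1] MUL needs rd=2 wr=1: ok; after: ALU=0 MUL=0 MEM=1 BR=1, R=0, W=2
[2] ALU needs rd=2 wr=1: FU; after: ALU=0 MUL=0 MEM=1 BR=1, R=0, W=2
[3] ALU needs rd=2 wr=1: FU; after: ALU=0 MUL=0 MEM=1 BR=1, R=0, W=2
[4] MEM needs rd=2 wr=0: RD_PORT; after: ALU=0 MUL=0 MEM=1 BR=1, R=0, W=2
[5] MUL needs rd=2 wr=1: FU; after: ALU=0 MUL=0 MEM=1 BR=1, R=0, W=2

reason(slot 2) = FU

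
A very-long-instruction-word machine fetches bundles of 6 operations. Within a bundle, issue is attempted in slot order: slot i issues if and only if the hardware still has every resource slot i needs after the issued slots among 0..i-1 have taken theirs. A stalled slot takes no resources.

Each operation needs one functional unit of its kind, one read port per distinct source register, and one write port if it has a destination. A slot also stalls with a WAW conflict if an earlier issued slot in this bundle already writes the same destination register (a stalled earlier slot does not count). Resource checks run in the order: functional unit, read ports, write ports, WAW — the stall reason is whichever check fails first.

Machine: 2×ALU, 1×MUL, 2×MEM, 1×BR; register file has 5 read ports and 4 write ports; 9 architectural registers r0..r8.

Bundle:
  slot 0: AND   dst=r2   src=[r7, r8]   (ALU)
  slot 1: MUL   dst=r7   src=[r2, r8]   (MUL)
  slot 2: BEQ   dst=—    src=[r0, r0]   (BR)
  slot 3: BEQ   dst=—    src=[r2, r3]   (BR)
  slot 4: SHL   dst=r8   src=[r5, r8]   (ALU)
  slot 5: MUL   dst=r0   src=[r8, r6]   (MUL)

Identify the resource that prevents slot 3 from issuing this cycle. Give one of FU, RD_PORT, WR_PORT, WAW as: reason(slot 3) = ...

reason(slot 3) = FU

slot 0 (ALU): ISSUE — free A1,Mu1,Ld2,B1 rp3 wp3
slot 1 (MUL): ISSUE — free A1,Mu0,Ld2,B1 rp1 wp2
slot 2 (BR): ISSUE — free A1,Mu0,Ld2,B0 rp0 wp2
slot 3 (BR): stall FU — free A1,Mu0,Ld2,B0 rp0 wp2
slot 4 (ALU): stall RD_PORT — free A1,Mu0,Ld2,B0 rp0 wp2
slot 5 (MUL): stall FU — free A1,Mu0,Ld2,B0 rp0 wp2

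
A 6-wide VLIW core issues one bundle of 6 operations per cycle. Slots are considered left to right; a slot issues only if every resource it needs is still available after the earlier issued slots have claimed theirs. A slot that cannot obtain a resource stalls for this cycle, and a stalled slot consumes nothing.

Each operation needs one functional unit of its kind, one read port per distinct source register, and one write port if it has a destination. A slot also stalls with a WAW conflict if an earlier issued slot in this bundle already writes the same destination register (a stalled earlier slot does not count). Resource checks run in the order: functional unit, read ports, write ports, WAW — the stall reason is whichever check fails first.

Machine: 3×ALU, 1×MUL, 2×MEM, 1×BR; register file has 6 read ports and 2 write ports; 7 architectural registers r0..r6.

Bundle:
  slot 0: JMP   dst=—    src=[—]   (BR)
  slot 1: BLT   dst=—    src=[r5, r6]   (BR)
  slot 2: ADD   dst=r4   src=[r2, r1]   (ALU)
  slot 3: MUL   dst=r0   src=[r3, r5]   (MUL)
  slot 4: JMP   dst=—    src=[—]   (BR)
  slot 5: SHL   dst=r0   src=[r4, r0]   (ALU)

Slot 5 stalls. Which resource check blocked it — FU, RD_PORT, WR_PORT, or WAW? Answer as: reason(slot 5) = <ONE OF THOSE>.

reason(slot 5) = WR_PORT

(0) want 1×BR +0rd +0wr — yes → AL3|MU1|ME2|BR0|rd6|wr2
(1) want 1×BR +2rd +0wr — FU → AL3|MU1|ME2|BR0|rd6|wr2
(2) want 1×ALU +2rd +1wr — yes → AL2|MU1|ME2|BR0|rd4|wr1
(3) want 1×MUL +2rd +1wr — yes → AL2|MU0|ME2|BR0|rd2|wr0
(4) want 1×BR +0rd +0wr — FU → AL2|MU0|ME2|BR0|rd2|wr0
(5) want 1×ALU +2rd +1wr — WR_PORT → AL2|MU0|ME2|BR0|rd2|wr0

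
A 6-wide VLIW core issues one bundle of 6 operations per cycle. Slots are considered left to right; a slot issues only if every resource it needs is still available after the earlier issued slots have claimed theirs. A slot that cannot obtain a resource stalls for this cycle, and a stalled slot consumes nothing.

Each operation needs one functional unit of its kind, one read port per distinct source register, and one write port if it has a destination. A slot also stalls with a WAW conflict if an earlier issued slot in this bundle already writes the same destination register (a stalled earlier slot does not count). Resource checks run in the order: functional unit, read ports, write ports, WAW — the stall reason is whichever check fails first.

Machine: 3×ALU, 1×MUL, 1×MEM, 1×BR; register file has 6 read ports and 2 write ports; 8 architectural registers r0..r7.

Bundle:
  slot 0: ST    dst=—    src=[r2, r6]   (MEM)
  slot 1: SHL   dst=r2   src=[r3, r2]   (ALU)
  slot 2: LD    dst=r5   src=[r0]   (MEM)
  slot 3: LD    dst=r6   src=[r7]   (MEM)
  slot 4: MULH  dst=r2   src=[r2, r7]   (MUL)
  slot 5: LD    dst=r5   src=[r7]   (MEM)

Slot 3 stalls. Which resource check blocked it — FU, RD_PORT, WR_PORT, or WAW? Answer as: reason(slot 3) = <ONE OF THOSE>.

reason(slot 3) = FU

#0 MEM src=r2,r6 dispatched  <A:3 Mu:1 Ld:0 B:1 rd:4 wr:2>
#1 ALU src=r3,r2 dispatched  <A:2 Mu:1 Ld:0 B:1 rd:2 wr:1>
#2 MEM src=r0 held:FU  <A:2 Mu:1 Ld:0 B:1 rd:2 wr:1>
#3 MEM src=r7 held:FU  <A:2 Mu:1 Ld:0 B:1 rd:2 wr:1>
#4 MUL src=r2,r7 held:WAW  <A:2 Mu:1 Ld:0 B:1 rd:2 wr:1>
#5 MEM src=r7 held:FU  <A:2 Mu:1 Ld:0 B:1 rd:2 wr:1>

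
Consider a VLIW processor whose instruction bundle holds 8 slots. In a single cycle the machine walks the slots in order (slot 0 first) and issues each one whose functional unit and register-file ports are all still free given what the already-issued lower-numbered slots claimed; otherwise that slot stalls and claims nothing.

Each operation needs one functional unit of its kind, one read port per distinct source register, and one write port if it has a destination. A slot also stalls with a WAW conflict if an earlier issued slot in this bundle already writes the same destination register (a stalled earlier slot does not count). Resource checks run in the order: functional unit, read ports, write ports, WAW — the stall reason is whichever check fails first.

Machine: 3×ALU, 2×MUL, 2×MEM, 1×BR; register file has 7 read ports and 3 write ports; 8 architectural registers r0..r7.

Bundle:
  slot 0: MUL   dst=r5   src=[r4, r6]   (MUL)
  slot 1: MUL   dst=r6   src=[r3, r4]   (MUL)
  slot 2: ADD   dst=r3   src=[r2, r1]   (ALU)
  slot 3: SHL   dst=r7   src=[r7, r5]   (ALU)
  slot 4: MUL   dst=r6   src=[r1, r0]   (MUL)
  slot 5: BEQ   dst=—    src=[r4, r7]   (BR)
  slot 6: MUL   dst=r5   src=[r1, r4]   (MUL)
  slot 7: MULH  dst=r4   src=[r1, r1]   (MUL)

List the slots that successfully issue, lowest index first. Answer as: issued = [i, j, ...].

(0) want 1×MUL +2rd +1wr — yes → AL3|MU1|ME2|BR1|rd5|wr2
(1) want 1×MUL +2rd +1wr — yes → AL3|MU0|ME2|BR1|rd3|wr1
(2) want 1×ALU +2rd +1wr — yes → AL2|MU0|ME2|BR1|rd1|wr0
(3) want 1×ALU +2rd +1wr — RD_PORT → AL2|MU0|ME2|BR1|rd1|wr0
(4) want 1×MUL +2rd +1wr — FU → AL2|MU0|ME2|BR1|rd1|wr0
(5) want 1×BR +2rd +0wr — RD_PORT → AL2|MU0|ME2|BR1|rd1|wr0
(6) want 1×MUL +2rd +1wr — FU → AL2|MU0|ME2|BR1|rd1|wr0
(7) want 1×MUL +1rd +1wr — FU → AL2|MU0|ME2|BR1|rd1|wr0

issued = [0, 1, 2]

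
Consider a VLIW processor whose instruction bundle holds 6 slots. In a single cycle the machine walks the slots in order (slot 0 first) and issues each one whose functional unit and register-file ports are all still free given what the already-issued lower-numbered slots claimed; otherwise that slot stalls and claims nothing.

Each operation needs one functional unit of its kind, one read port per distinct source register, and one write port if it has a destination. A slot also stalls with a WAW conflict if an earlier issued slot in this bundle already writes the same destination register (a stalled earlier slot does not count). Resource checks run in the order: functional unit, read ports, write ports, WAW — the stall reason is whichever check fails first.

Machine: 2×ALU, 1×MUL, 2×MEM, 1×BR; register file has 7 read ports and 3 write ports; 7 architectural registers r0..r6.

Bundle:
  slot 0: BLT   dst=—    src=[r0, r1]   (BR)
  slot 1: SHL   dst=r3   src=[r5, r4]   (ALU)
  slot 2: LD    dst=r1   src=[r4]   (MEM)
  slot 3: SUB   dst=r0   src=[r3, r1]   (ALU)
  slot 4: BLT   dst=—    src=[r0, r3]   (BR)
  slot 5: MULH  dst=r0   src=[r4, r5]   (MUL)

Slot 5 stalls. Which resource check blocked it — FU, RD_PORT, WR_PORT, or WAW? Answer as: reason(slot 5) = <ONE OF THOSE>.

#0 BR src=r0,r1 dispatched  <A:2 Mu:1 Ld:2 B:0 rd:5 wr:3>
#1 ALU src=r5,r4 dispatched  <A:1 Mu:1 Ld:2 B:0 rd:3 wr:2>
#2 MEM src=r4 dispatched  <A:1 Mu:1 Ld:1 B:0 rd:2 wr:1>
#3 ALU src=r3,r1 dispatched  <A:0 Mu:1 Ld:1 B:0 rd:0 wr:0>
#4 BR src=r0,r3 held:FU  <A:0 Mu:1 Ld:1 B:0 rd:0 wr:0>
#5 MUL src=r4,r5 held:RD_PORT  <A:0 Mu:1 Ld:1 B:0 rd:0 wr:0>

reason(slot 5) = RD_PORT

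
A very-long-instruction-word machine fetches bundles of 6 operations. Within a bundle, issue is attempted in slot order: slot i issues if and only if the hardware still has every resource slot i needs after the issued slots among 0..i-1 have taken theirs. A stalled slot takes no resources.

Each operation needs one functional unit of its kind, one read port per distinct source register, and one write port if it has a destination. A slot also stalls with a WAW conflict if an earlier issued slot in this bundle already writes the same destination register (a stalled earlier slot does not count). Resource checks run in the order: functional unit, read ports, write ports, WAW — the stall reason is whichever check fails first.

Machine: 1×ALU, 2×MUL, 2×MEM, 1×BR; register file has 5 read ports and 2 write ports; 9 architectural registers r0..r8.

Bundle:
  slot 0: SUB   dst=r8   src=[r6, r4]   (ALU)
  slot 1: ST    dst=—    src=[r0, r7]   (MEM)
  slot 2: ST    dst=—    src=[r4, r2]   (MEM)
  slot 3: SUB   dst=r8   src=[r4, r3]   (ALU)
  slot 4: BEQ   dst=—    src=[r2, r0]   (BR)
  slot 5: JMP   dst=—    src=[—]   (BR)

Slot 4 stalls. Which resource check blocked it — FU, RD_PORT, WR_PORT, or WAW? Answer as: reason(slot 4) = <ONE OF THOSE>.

reason(slot 4) = RD_PORT

[0] ALU needs rd=2 wr=1: ok; after: ALU=0 MUL=2 MEM=2 BR=1, R=3, W=1
[1] MEM needs rd=2 wr=0: ok; after: ALU=0 MUL=2 MEM=1 BR=1, R=1, W=1
[2] MEM needs rd=2 wr=0: RD_PORT; after: ALU=0 MUL=2 MEM=1 BR=1, R=1, W=1
[3] ALU needs rd=2 wr=1: FU; after: ALU=0 MUL=2 MEM=1 BR=1, R=1, W=1
[4] BR needs rd=2 wr=0: RD_PORT; after: ALU=0 MUL=2 MEM=1 BR=1, R=1, W=1
[5] BR needs rd=0 wr=0: ok; after: ALU=0 MUL=2 MEM=1 BR=0, R=1, W=1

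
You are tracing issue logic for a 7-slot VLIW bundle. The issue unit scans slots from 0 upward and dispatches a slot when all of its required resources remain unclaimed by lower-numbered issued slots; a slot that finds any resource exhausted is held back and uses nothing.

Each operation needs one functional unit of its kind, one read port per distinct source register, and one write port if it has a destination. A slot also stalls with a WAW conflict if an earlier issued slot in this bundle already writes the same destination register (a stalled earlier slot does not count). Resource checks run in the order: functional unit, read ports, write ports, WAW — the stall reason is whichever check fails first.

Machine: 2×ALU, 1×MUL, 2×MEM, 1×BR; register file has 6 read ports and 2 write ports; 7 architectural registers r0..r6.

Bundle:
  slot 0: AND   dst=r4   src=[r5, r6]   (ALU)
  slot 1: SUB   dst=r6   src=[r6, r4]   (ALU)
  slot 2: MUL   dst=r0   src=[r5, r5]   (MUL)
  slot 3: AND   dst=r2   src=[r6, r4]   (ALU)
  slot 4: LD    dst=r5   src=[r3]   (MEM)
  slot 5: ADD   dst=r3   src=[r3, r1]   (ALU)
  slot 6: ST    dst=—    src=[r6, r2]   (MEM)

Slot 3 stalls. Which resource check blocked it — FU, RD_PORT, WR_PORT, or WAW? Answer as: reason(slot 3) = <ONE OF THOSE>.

[0] ALU needs rd=2 wr=1: ok; after: ALU=1 MUL=1 MEM=2 BR=1, R=4, W=1
[1] ALU needs rd=2 wr=1: ok; after: ALU=0 MUL=1 MEM=2 BR=1, R=2, W=0
[2] MUL needs rd=1 wr=1: WR_PORT; after: ALU=0 MUL=1 MEM=2 BR=1, R=2, W=0
[3] ALU needs rd=2 wr=1: FU; after: ALU=0 MUL=1 MEM=2 BR=1, R=2, W=0
[4] MEM needs rd=1 wr=1: WR_PORT; after: ALU=0 MUL=1 MEM=2 BR=1, R=2, W=0
[5] ALU needs rd=2 wr=1: FU; after: ALU=0 MUL=1 MEM=2 BR=1, R=2, W=0
[6] MEM needs rd=2 wr=0: ok; after: ALU=0 MUL=1 MEM=1 BR=1, R=0, W=0

reason(slot 3) = FU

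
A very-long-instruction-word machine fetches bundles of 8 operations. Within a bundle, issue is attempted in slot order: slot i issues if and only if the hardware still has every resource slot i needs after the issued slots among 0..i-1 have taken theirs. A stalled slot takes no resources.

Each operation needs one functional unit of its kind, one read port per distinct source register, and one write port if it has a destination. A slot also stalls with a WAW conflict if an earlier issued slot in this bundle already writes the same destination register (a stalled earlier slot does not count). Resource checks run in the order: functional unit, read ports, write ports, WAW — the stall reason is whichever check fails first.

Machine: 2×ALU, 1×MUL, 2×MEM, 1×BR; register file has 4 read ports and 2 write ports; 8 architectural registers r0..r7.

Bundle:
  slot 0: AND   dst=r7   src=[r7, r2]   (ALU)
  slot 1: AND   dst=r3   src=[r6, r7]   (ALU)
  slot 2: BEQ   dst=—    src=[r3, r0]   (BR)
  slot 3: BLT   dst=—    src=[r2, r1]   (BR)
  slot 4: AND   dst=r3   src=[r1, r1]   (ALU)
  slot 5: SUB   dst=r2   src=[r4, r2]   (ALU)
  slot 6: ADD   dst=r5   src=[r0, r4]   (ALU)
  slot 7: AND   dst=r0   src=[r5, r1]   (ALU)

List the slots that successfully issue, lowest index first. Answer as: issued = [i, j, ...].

issued = [0, 1]

  0. ALU→r7 ⇒ go  {1A/1Mu/2Ld/1B | 2r 1w}
  1. ALU→r3 ⇒ go  {0A/1Mu/2Ld/1B | 0r 0w}
  2. BR ⇒ no(RD_PORT)  {0A/1Mu/2Ld/1B | 0r 0w}
  3. BR ⇒ no(RD_PORT)  {0A/1Mu/2Ld/1B | 0r 0w}
  4. ALU→r3 ⇒ no(FU)  {0A/1Mu/2Ld/1B | 0r 0w}
  5. ALU→r2 ⇒ no(FU)  {0A/1Mu/2Ld/1B | 0r 0w}
  6. ALU→r5 ⇒ no(FU)  {0A/1Mu/2Ld/1B | 0r 0w}
  7. ALU→r0 ⇒ no(FU)  {0A/1Mu/2Ld/1B | 0r 0w}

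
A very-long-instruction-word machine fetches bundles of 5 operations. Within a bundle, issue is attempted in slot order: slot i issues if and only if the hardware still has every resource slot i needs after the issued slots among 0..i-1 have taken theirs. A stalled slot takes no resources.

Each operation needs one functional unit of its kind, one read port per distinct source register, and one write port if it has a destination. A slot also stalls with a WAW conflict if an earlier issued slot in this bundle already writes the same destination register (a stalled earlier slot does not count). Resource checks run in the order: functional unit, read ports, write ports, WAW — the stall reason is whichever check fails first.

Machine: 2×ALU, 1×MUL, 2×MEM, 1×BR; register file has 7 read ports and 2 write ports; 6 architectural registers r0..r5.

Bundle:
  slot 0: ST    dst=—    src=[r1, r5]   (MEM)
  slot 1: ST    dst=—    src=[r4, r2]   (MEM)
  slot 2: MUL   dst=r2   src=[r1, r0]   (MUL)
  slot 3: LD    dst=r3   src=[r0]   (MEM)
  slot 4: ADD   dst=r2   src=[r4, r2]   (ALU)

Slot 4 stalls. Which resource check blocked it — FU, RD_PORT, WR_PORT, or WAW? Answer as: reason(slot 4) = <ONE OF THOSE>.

#0 MEM src=r1,r5 dispatched  <A:2 Mu:1 Ld:1 B:1 rd:5 wr:2>
#1 MEM src=r4,r2 dispatched  <A:2 Mu:1 Ld:0 B:1 rd:3 wr:2>
#2 MUL src=r1,r0 dispatched  <A:2 Mu:0 Ld:0 B:1 rd:1 wr:1>
#3 MEM src=r0 held:FU  <A:2 Mu:0 Ld:0 B:1 rd:1 wr:1>
#4 ALU src=r4,r2 held:RD_PORT  <A:2 Mu:0 Ld:0 B:1 rd:1 wr:1>

reason(slot 4) = RD_PORT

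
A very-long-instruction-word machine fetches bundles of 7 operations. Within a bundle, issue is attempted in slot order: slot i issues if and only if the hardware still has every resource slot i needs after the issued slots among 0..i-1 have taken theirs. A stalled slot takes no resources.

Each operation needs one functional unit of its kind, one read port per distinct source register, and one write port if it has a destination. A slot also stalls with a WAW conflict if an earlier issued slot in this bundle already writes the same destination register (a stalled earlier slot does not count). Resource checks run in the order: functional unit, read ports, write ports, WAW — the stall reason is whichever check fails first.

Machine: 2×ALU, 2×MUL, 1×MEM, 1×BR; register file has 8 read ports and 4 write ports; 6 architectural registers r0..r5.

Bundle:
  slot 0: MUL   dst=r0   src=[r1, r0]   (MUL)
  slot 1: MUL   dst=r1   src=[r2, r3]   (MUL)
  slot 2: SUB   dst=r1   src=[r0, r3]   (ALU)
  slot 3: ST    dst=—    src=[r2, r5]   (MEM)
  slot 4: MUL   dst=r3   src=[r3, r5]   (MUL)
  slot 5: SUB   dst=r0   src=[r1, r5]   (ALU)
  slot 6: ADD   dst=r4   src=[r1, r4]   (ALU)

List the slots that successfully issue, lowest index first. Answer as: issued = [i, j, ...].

[0] MUL needs rd=2 wr=1: ok; after: ALU=2 MUL=1 MEM=1 BR=1, R=6, W=3
[1] MUL needs rd=2 wr=1: ok; after: ALU=2 MUL=0 MEM=1 BR=1, R=4, W=2
[2] ALU needs rd=2 wr=1: WAW; after: ALU=2 MUL=0 MEM=1 BR=1, R=4, W=2
[3] MEM needs rd=2 wr=0: ok; after: ALU=2 MUL=0 MEM=0 BR=1, R=2, W=2
[4] MUL needs rd=2 wr=1: FU; after: ALU=2 MUL=0 MEM=0 BR=1, R=2, W=2
[5] ALU needs rd=2 wr=1: WAW; after: ALU=2 MUL=0 MEM=0 BR=1, R=2, W=2
[6] ALU needs rd=2 wr=1: ok; after: ALU=1 MUL=0 MEM=0 BR=1, R=0, W=1

issued = [0, 1, 3, 6]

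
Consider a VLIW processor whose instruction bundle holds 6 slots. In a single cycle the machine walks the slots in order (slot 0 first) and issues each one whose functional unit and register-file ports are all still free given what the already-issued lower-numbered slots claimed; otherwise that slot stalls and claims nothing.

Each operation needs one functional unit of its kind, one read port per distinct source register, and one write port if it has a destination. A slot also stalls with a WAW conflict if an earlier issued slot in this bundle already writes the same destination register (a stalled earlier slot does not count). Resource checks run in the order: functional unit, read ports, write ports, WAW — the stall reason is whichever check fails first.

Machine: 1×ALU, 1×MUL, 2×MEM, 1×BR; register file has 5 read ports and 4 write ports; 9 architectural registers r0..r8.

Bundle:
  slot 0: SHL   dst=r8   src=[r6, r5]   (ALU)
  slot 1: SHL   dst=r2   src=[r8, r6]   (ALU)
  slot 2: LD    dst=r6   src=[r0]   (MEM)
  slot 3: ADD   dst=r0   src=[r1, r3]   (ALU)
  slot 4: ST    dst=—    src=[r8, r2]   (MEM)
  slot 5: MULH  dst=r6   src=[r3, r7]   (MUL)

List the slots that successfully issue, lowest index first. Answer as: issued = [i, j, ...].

(0) want 1×ALU +2rd +1wr — yes → AL0|MU1|ME2|BR1|rd3|wr3
(1) want 1×ALU +2rd +1wr — FU → AL0|MU1|ME2|BR1|rd3|wr3
(2) want 1×MEM +1rd +1wr — yes → AL0|MU1|ME1|BR1|rd2|wr2
(3) want 1×ALU +2rd +1wr — FU → AL0|MU1|ME1|BR1|rd2|wr2
(4) want 1×MEM +2rd +0wr — yes → AL0|MU1|ME0|BR1|rd0|wr2
(5) want 1×MUL +2rd +1wr — RD_PORT → AL0|MU1|ME0|BR1|rd0|wr2

issued = [0, 2, 4]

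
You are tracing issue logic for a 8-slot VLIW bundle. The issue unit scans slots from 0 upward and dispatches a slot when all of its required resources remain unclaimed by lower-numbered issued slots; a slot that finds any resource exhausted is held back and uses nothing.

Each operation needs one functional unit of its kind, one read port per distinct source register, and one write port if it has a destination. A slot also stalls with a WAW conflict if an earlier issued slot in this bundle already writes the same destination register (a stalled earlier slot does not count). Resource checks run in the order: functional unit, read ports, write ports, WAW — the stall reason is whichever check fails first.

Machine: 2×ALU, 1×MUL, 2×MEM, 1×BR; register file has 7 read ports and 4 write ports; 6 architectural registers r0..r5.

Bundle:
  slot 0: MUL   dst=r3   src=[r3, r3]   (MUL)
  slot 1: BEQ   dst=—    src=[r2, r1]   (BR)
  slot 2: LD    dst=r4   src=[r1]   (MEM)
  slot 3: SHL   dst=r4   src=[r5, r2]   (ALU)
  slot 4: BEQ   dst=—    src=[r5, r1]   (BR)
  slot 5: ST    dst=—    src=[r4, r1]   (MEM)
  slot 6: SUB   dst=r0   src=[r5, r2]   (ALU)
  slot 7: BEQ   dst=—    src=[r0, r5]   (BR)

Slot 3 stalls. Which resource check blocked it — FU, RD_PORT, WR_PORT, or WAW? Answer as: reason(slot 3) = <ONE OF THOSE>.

reason(slot 3) = WAW

  0. MUL→r3 ⇒ go  {2A/0Mu/2Ld/1B | 6r 3w}
  1. BR ⇒ go  {2A/0Mu/2Ld/0B | 4r 3w}
  2. MEM→r4 ⇒ go  {2A/0Mu/1Ld/0B | 3r 2w}
  3. ALU→r4 ⇒ no(WAW)  {2A/0Mu/1Ld/0B | 3r 2w}
  4. BR ⇒ no(FU)  {2A/0Mu/1Ld/0B | 3r 2w}
  5. MEM ⇒ go  {2A/0Mu/0Ld/0B | 1r 2w}
  6. ALU→r0 ⇒ no(RD_PORT)  {2A/0Mu/0Ld/0B | 1r 2w}
  7. BR ⇒ no(FU)  {2A/0Mu/0Ld/0B | 1r 2w}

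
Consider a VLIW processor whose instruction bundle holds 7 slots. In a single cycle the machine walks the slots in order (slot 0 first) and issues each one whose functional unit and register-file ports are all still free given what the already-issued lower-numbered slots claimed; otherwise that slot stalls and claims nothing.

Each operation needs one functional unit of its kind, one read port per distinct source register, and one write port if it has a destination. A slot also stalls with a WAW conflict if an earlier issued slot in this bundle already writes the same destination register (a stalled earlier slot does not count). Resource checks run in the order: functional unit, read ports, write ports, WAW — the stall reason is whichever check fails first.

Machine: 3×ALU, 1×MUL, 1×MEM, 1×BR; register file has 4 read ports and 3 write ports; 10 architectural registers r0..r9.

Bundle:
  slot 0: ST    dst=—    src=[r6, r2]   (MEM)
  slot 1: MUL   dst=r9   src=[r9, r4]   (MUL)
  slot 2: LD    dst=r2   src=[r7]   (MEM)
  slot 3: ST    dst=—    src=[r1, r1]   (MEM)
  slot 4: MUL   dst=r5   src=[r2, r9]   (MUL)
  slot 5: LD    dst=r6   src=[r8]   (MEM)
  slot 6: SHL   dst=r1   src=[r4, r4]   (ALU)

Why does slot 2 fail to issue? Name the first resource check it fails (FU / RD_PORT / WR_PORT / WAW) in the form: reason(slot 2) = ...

reason(slot 2) = FU

#0 MEM src=r6,r2 dispatched  <A:3 Mu:1 Ld:0 B:1 rd:2 wr:3>
#1 MUL src=r9,r4 dispatched  <A:3 Mu:0 Ld:0 B:1 rd:0 wr:2>
#2 MEM src=r7 held:FU  <A:3 Mu:0 Ld:0 B:1 rd:0 wr:2>
#3 MEM src=r1,r1 held:FU  <A:3 Mu:0 Ld:0 B:1 rd:0 wr:2>
#4 MUL src=r2,r9 held:FU  <A:3 Mu:0 Ld:0 B:1 rd:0 wr:2>
#5 MEM src=r8 held:FU  <A:3 Mu:0 Ld:0 B:1 rd:0 wr:2>
#6 ALU src=r4,r4 held:RD_PORT  <A:3 Mu:0 Ld:0 B:1 rd:0 wr:2>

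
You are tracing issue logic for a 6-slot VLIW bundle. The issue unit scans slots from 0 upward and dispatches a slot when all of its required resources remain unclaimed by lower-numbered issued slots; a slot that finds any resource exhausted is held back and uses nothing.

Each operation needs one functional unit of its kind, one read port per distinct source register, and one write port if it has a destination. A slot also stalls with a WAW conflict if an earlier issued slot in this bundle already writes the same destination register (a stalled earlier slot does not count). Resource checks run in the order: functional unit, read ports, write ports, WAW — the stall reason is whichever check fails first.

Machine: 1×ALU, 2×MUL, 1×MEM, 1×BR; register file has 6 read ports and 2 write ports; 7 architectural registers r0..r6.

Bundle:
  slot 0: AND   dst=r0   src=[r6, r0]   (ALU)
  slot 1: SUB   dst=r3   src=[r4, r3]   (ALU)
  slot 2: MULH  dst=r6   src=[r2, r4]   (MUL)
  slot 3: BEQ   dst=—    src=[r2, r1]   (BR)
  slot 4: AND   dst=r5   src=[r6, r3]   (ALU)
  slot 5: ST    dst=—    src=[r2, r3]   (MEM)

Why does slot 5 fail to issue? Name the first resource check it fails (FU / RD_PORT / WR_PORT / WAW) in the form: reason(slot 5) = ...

[0] ALU needs rd=2 wr=1: ok; after: ALU=0 MUL=2 MEM=1 BR=1, R=4, W=1
[1] ALU needs rd=2 wr=1: FU; after: ALU=0 MUL=2 MEM=1 BR=1, R=4, W=1
[2] MUL needs rd=2 wr=1: ok; after: ALU=0 MUL=1 MEM=1 BR=1, R=2, W=0
[3] BR needs rd=2 wr=0: ok; after: ALU=0 MUL=1 MEM=1 BR=0, R=0, W=0
[4] ALU needs rd=2 wr=1: FU; after: ALU=0 MUL=1 MEM=1 BR=0, R=0, W=0
[5] MEM needs rd=2 wr=0: RD_PORT; after: ALU=0 MUL=1 MEM=1 BR=0, R=0, W=0

reason(slot 5) = RD_PORT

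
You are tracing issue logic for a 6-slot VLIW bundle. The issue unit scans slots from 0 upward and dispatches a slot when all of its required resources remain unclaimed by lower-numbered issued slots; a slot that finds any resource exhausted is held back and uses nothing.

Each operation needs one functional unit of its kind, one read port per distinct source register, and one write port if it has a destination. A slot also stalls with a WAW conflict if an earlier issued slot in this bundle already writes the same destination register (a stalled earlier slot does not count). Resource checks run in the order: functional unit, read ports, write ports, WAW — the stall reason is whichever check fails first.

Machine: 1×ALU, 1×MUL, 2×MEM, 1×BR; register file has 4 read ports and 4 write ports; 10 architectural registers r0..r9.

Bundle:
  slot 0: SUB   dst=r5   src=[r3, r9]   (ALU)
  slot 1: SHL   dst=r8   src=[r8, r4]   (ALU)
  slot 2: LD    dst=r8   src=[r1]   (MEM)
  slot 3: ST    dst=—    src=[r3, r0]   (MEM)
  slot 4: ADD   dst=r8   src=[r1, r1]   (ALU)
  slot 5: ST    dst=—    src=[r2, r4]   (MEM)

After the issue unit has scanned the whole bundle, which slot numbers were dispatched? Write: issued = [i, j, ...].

#0 ALU src=r3,r9 dispatched  <A:0 Mu:1 Ld:2 B:1 rd:2 wr:3>
#1 ALU src=r8,r4 held:FU  <A:0 Mu:1 Ld:2 B:1 rd:2 wr:3>
#2 MEM src=r1 dispatched  <A:0 Mu:1 Ld:1 B:1 rd:1 wr:2>
#3 MEM src=r3,r0 held:RD_PORT  <A:0 Mu:1 Ld:1 B:1 rd:1 wr:2>
#4 ALU src=r1,r1 held:FU  <A:0 Mu:1 Ld:1 B:1 rd:1 wr:2>
#5 MEM src=r2,r4 held:RD_PORT  <A:0 Mu:1 Ld:1 B:1 rd:1 wr:2>

issued = [0, 2]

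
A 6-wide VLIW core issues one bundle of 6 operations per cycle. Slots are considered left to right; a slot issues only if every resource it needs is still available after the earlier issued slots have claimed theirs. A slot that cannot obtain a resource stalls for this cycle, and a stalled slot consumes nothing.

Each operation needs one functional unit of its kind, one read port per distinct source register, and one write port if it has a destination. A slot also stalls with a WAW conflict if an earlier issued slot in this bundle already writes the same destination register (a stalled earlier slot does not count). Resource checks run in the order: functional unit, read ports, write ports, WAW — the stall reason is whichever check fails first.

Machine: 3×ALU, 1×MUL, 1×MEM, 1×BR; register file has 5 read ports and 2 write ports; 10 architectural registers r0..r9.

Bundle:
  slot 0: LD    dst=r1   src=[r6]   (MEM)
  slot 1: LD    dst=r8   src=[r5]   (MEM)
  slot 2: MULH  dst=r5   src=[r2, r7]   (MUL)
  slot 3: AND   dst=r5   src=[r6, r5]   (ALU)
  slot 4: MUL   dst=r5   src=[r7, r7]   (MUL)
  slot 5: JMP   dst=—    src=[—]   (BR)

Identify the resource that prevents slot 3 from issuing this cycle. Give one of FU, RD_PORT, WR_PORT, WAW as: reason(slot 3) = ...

reason(slot 3) = WR_PORT

  0. MEM→r1 ⇒ go  {3A/1Mu/0Ld/1B | 4r 1w}
  1. MEM→r8 ⇒ no(FU)  {3A/1Mu/0Ld/1B | 4r 1w}
  2. MUL→r5 ⇒ go  {3A/0Mu/0Ld/1B | 2r 0w}
  3. ALU→r5 ⇒ no(WR_PORT)  {3A/0Mu/0Ld/1B | 2r 0w}
  4. MUL→r5 ⇒ no(FU)  {3A/0Mu/0Ld/1B | 2r 0w}
  5. BR ⇒ go  {3A/0Mu/0Ld/0B | 2r 0w}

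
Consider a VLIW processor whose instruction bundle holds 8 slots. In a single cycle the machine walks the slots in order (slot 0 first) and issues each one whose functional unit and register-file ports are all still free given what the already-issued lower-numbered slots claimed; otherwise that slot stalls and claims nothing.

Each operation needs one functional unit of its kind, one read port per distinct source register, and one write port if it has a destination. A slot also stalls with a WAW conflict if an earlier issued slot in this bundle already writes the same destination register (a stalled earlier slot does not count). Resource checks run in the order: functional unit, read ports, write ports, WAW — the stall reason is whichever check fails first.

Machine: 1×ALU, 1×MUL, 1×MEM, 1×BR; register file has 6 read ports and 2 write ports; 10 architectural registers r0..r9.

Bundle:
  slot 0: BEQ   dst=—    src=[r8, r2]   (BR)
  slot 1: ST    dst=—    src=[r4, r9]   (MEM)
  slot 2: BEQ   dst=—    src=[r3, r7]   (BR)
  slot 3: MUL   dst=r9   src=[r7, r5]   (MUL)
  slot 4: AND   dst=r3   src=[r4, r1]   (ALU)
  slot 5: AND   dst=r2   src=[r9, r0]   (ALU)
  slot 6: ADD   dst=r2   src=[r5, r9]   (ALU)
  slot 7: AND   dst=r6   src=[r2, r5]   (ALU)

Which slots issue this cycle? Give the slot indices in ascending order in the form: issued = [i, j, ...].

issued = [0, 1, 3]

[0] BR needs rd=2 wr=0: ok; after: ALU=1 MUL=1 MEM=1 BR=0, R=4, W=2
[1] MEM needs rd=2 wr=0: ok; after: ALU=1 MUL=1 MEM=0 BR=0, R=2, W=2
[2] BR needs rd=2 wr=0: FU; after: ALU=1 MUL=1 MEM=0 BR=0, R=2, W=2
[3] MUL needs rd=2 wr=1: ok; after: ALU=1 MUL=0 MEM=0 BR=0, R=0, W=1
[4] ALU needs rd=2 wr=1: RD_PORT; after: ALU=1 MUL=0 MEM=0 BR=0, R=0, W=1
[5] ALU needs rd=2 wr=1: RD_PORT; after: ALU=1 MUL=0 MEM=0 BR=0, R=0, W=1
[6] ALU needs rd=2 wr=1: RD_PORT; after: ALU=1 MUL=0 MEM=0 BR=0, R=0, W=1
[7] ALU needs rd=2 wr=1: RD_PORT; after: ALU=1 MUL=0 MEM=0 BR=0, R=0, W=1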